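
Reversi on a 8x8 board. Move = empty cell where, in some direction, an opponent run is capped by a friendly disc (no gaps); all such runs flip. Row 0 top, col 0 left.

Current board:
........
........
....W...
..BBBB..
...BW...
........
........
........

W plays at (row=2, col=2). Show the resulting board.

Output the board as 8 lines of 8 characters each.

Answer: ........
........
..W.W...
..BWBB..
...BW...
........
........
........

Derivation:
Place W at (2,2); scan 8 dirs for brackets.
Dir NW: first cell '.' (not opp) -> no flip
Dir N: first cell '.' (not opp) -> no flip
Dir NE: first cell '.' (not opp) -> no flip
Dir W: first cell '.' (not opp) -> no flip
Dir E: first cell '.' (not opp) -> no flip
Dir SW: first cell '.' (not opp) -> no flip
Dir S: opp run (3,2), next='.' -> no flip
Dir SE: opp run (3,3) capped by W -> flip
All flips: (3,3)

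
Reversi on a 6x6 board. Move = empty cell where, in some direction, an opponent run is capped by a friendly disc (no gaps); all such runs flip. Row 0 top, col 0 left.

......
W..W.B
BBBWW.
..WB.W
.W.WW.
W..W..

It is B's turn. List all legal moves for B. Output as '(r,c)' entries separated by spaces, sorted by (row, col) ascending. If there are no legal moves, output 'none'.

(0,0): flips 1 -> legal
(0,1): no bracket -> illegal
(0,2): no bracket -> illegal
(0,3): flips 2 -> legal
(0,4): flips 1 -> legal
(1,1): no bracket -> illegal
(1,2): no bracket -> illegal
(1,4): no bracket -> illegal
(2,5): flips 2 -> legal
(3,0): no bracket -> illegal
(3,1): flips 1 -> legal
(3,4): no bracket -> illegal
(4,0): no bracket -> illegal
(4,2): flips 1 -> legal
(4,5): no bracket -> illegal
(5,1): no bracket -> illegal
(5,2): no bracket -> illegal
(5,4): flips 2 -> legal
(5,5): flips 1 -> legal

Answer: (0,0) (0,3) (0,4) (2,5) (3,1) (4,2) (5,4) (5,5)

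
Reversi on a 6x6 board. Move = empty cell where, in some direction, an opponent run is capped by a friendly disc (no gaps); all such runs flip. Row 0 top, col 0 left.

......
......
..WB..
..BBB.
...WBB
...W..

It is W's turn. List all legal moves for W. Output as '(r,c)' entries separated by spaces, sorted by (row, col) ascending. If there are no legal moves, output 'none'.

Answer: (1,3) (2,1) (2,4) (2,5) (3,5) (4,2) (5,5)

Derivation:
(1,2): no bracket -> illegal
(1,3): flips 2 -> legal
(1,4): no bracket -> illegal
(2,1): flips 1 -> legal
(2,4): flips 1 -> legal
(2,5): flips 1 -> legal
(3,1): no bracket -> illegal
(3,5): flips 1 -> legal
(4,1): no bracket -> illegal
(4,2): flips 1 -> legal
(5,4): no bracket -> illegal
(5,5): flips 2 -> legal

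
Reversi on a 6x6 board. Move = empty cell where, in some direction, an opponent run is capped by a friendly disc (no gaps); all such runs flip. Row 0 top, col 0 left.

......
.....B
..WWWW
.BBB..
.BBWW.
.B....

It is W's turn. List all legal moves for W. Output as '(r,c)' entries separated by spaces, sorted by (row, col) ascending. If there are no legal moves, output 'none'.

(0,4): no bracket -> illegal
(0,5): flips 1 -> legal
(1,4): no bracket -> illegal
(2,0): no bracket -> illegal
(2,1): flips 1 -> legal
(3,0): no bracket -> illegal
(3,4): no bracket -> illegal
(4,0): flips 3 -> legal
(5,0): flips 2 -> legal
(5,2): flips 2 -> legal
(5,3): no bracket -> illegal

Answer: (0,5) (2,1) (4,0) (5,0) (5,2)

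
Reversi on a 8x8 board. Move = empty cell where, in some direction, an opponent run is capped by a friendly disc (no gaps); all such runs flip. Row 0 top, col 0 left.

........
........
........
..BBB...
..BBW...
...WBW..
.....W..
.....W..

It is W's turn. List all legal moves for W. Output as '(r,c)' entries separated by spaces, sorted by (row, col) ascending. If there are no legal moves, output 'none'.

(2,1): flips 3 -> legal
(2,2): flips 1 -> legal
(2,3): flips 2 -> legal
(2,4): flips 1 -> legal
(2,5): no bracket -> illegal
(3,1): flips 1 -> legal
(3,5): no bracket -> illegal
(4,1): flips 2 -> legal
(4,5): no bracket -> illegal
(5,1): no bracket -> illegal
(5,2): no bracket -> illegal
(6,3): no bracket -> illegal
(6,4): flips 1 -> legal

Answer: (2,1) (2,2) (2,3) (2,4) (3,1) (4,1) (6,4)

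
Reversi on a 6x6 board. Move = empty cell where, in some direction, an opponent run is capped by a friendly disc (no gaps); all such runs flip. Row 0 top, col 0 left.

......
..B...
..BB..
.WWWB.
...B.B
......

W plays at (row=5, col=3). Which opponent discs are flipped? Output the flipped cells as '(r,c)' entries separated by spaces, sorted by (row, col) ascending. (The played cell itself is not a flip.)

Dir NW: first cell '.' (not opp) -> no flip
Dir N: opp run (4,3) capped by W -> flip
Dir NE: first cell '.' (not opp) -> no flip
Dir W: first cell '.' (not opp) -> no flip
Dir E: first cell '.' (not opp) -> no flip
Dir SW: edge -> no flip
Dir S: edge -> no flip
Dir SE: edge -> no flip

Answer: (4,3)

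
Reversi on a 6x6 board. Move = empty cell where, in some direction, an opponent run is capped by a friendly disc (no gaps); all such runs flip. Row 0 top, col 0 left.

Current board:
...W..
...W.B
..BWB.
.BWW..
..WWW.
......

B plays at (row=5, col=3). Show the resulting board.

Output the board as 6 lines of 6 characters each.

Place B at (5,3); scan 8 dirs for brackets.
Dir NW: opp run (4,2) capped by B -> flip
Dir N: opp run (4,3) (3,3) (2,3) (1,3) (0,3), next=edge -> no flip
Dir NE: opp run (4,4), next='.' -> no flip
Dir W: first cell '.' (not opp) -> no flip
Dir E: first cell '.' (not opp) -> no flip
Dir SW: edge -> no flip
Dir S: edge -> no flip
Dir SE: edge -> no flip
All flips: (4,2)

Answer: ...W..
...W.B
..BWB.
.BWW..
..BWW.
...B..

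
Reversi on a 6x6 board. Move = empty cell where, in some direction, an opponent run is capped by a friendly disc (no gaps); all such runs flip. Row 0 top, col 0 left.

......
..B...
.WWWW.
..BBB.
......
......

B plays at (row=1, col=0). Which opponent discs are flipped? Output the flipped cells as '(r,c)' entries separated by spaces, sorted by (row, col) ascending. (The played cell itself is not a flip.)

Dir NW: edge -> no flip
Dir N: first cell '.' (not opp) -> no flip
Dir NE: first cell '.' (not opp) -> no flip
Dir W: edge -> no flip
Dir E: first cell '.' (not opp) -> no flip
Dir SW: edge -> no flip
Dir S: first cell '.' (not opp) -> no flip
Dir SE: opp run (2,1) capped by B -> flip

Answer: (2,1)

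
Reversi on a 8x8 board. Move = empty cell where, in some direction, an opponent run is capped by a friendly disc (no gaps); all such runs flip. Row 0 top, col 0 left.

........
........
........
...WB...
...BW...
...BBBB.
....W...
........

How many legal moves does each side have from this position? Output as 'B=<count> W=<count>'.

-- B to move --
(2,2): flips 2 -> legal
(2,3): flips 1 -> legal
(2,4): no bracket -> illegal
(3,2): flips 1 -> legal
(3,5): flips 1 -> legal
(4,2): no bracket -> illegal
(4,5): flips 1 -> legal
(6,3): no bracket -> illegal
(6,5): no bracket -> illegal
(7,3): flips 1 -> legal
(7,4): flips 1 -> legal
(7,5): flips 1 -> legal
B mobility = 8
-- W to move --
(2,3): no bracket -> illegal
(2,4): flips 1 -> legal
(2,5): no bracket -> illegal
(3,2): no bracket -> illegal
(3,5): flips 1 -> legal
(4,2): flips 2 -> legal
(4,5): no bracket -> illegal
(4,6): flips 1 -> legal
(4,7): no bracket -> illegal
(5,2): no bracket -> illegal
(5,7): no bracket -> illegal
(6,2): flips 1 -> legal
(6,3): flips 2 -> legal
(6,5): no bracket -> illegal
(6,6): flips 1 -> legal
(6,7): no bracket -> illegal
W mobility = 7

Answer: B=8 W=7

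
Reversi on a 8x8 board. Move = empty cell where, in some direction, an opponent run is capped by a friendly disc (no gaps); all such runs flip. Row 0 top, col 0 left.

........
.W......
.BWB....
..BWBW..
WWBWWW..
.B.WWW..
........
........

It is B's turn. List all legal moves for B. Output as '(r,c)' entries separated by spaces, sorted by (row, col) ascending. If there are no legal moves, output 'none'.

(0,0): no bracket -> illegal
(0,1): flips 1 -> legal
(0,2): no bracket -> illegal
(1,0): no bracket -> illegal
(1,2): flips 1 -> legal
(1,3): no bracket -> illegal
(2,0): no bracket -> illegal
(2,4): flips 1 -> legal
(2,5): no bracket -> illegal
(2,6): no bracket -> illegal
(3,0): no bracket -> illegal
(3,1): flips 1 -> legal
(3,6): flips 1 -> legal
(4,6): flips 3 -> legal
(5,0): flips 1 -> legal
(5,2): flips 1 -> legal
(5,6): flips 1 -> legal
(6,2): no bracket -> illegal
(6,3): flips 3 -> legal
(6,4): flips 3 -> legal
(6,5): flips 2 -> legal
(6,6): no bracket -> illegal

Answer: (0,1) (1,2) (2,4) (3,1) (3,6) (4,6) (5,0) (5,2) (5,6) (6,3) (6,4) (6,5)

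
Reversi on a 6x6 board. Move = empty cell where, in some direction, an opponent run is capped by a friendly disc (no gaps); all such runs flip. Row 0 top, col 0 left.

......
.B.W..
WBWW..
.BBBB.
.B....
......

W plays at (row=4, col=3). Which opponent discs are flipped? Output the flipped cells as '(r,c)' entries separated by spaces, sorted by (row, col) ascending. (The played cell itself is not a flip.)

Dir NW: opp run (3,2) (2,1), next='.' -> no flip
Dir N: opp run (3,3) capped by W -> flip
Dir NE: opp run (3,4), next='.' -> no flip
Dir W: first cell '.' (not opp) -> no flip
Dir E: first cell '.' (not opp) -> no flip
Dir SW: first cell '.' (not opp) -> no flip
Dir S: first cell '.' (not opp) -> no flip
Dir SE: first cell '.' (not opp) -> no flip

Answer: (3,3)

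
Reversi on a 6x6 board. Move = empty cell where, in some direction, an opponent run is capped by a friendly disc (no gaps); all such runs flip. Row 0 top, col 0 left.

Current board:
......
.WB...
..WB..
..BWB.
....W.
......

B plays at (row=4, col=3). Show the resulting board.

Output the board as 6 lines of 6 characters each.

Place B at (4,3); scan 8 dirs for brackets.
Dir NW: first cell 'B' (not opp) -> no flip
Dir N: opp run (3,3) capped by B -> flip
Dir NE: first cell 'B' (not opp) -> no flip
Dir W: first cell '.' (not opp) -> no flip
Dir E: opp run (4,4), next='.' -> no flip
Dir SW: first cell '.' (not opp) -> no flip
Dir S: first cell '.' (not opp) -> no flip
Dir SE: first cell '.' (not opp) -> no flip
All flips: (3,3)

Answer: ......
.WB...
..WB..
..BBB.
...BW.
......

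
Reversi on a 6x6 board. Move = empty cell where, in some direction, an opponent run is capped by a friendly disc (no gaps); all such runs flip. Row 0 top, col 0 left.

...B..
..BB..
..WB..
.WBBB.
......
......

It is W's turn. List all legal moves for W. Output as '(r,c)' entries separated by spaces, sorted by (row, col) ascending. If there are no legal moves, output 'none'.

(0,1): no bracket -> illegal
(0,2): flips 1 -> legal
(0,4): flips 1 -> legal
(1,1): no bracket -> illegal
(1,4): no bracket -> illegal
(2,1): no bracket -> illegal
(2,4): flips 1 -> legal
(2,5): no bracket -> illegal
(3,5): flips 3 -> legal
(4,1): no bracket -> illegal
(4,2): flips 1 -> legal
(4,3): no bracket -> illegal
(4,4): flips 1 -> legal
(4,5): no bracket -> illegal

Answer: (0,2) (0,4) (2,4) (3,5) (4,2) (4,4)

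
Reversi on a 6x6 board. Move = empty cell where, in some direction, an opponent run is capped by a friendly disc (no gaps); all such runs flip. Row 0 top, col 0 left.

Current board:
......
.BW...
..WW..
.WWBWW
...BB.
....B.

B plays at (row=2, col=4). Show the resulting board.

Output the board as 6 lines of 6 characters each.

Place B at (2,4); scan 8 dirs for brackets.
Dir NW: first cell '.' (not opp) -> no flip
Dir N: first cell '.' (not opp) -> no flip
Dir NE: first cell '.' (not opp) -> no flip
Dir W: opp run (2,3) (2,2), next='.' -> no flip
Dir E: first cell '.' (not opp) -> no flip
Dir SW: first cell 'B' (not opp) -> no flip
Dir S: opp run (3,4) capped by B -> flip
Dir SE: opp run (3,5), next=edge -> no flip
All flips: (3,4)

Answer: ......
.BW...
..WWB.
.WWBBW
...BB.
....B.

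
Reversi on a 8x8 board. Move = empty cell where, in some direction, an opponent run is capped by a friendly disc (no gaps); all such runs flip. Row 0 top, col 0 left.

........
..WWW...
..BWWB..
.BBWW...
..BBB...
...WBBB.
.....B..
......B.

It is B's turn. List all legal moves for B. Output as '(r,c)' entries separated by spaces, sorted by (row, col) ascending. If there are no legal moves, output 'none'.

(0,1): no bracket -> illegal
(0,2): flips 1 -> legal
(0,3): flips 4 -> legal
(0,4): flips 4 -> legal
(0,5): flips 2 -> legal
(1,1): no bracket -> illegal
(1,5): flips 2 -> legal
(2,1): no bracket -> illegal
(3,5): flips 2 -> legal
(4,5): no bracket -> illegal
(5,2): flips 1 -> legal
(6,2): flips 1 -> legal
(6,3): flips 1 -> legal
(6,4): flips 1 -> legal

Answer: (0,2) (0,3) (0,4) (0,5) (1,5) (3,5) (5,2) (6,2) (6,3) (6,4)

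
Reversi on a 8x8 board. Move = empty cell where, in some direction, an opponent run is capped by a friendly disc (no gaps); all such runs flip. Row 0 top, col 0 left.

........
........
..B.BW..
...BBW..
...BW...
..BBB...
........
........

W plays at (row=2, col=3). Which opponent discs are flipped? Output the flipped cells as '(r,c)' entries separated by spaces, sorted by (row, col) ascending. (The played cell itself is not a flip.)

Answer: (2,4)

Derivation:
Dir NW: first cell '.' (not opp) -> no flip
Dir N: first cell '.' (not opp) -> no flip
Dir NE: first cell '.' (not opp) -> no flip
Dir W: opp run (2,2), next='.' -> no flip
Dir E: opp run (2,4) capped by W -> flip
Dir SW: first cell '.' (not opp) -> no flip
Dir S: opp run (3,3) (4,3) (5,3), next='.' -> no flip
Dir SE: opp run (3,4), next='.' -> no flip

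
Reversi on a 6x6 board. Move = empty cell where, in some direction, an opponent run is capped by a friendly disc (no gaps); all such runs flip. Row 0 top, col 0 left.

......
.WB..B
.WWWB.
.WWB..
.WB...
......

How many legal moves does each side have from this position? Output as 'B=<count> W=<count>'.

-- B to move --
(0,0): flips 2 -> legal
(0,1): no bracket -> illegal
(0,2): no bracket -> illegal
(1,0): flips 1 -> legal
(1,3): flips 1 -> legal
(1,4): no bracket -> illegal
(2,0): flips 4 -> legal
(3,0): flips 3 -> legal
(3,4): flips 1 -> legal
(4,0): flips 1 -> legal
(4,3): no bracket -> illegal
(5,0): no bracket -> illegal
(5,1): no bracket -> illegal
(5,2): no bracket -> illegal
B mobility = 7
-- W to move --
(0,1): flips 1 -> legal
(0,2): flips 1 -> legal
(0,3): flips 1 -> legal
(0,4): no bracket -> illegal
(0,5): no bracket -> illegal
(1,3): flips 1 -> legal
(1,4): no bracket -> illegal
(2,5): flips 1 -> legal
(3,4): flips 1 -> legal
(3,5): no bracket -> illegal
(4,3): flips 2 -> legal
(4,4): flips 1 -> legal
(5,1): no bracket -> illegal
(5,2): flips 1 -> legal
(5,3): flips 1 -> legal
W mobility = 10

Answer: B=7 W=10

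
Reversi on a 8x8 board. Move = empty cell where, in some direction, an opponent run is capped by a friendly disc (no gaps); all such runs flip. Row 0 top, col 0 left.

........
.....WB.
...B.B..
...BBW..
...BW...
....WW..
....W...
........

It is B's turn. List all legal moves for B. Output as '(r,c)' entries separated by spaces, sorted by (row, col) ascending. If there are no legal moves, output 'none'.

Answer: (0,5) (1,4) (3,6) (4,5) (6,5) (6,6) (7,4)

Derivation:
(0,4): no bracket -> illegal
(0,5): flips 1 -> legal
(0,6): no bracket -> illegal
(1,4): flips 1 -> legal
(2,4): no bracket -> illegal
(2,6): no bracket -> illegal
(3,6): flips 1 -> legal
(4,5): flips 2 -> legal
(4,6): no bracket -> illegal
(5,3): no bracket -> illegal
(5,6): no bracket -> illegal
(6,3): no bracket -> illegal
(6,5): flips 1 -> legal
(6,6): flips 2 -> legal
(7,3): no bracket -> illegal
(7,4): flips 3 -> legal
(7,5): no bracket -> illegal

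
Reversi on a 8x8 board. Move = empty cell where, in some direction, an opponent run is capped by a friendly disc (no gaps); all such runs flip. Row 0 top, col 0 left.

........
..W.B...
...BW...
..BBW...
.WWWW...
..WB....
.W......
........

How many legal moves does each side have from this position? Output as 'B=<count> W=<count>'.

Answer: B=11 W=10

Derivation:
-- B to move --
(0,1): flips 1 -> legal
(0,2): no bracket -> illegal
(0,3): no bracket -> illegal
(1,1): no bracket -> illegal
(1,3): no bracket -> illegal
(1,5): flips 1 -> legal
(2,1): no bracket -> illegal
(2,2): no bracket -> illegal
(2,5): flips 1 -> legal
(3,0): no bracket -> illegal
(3,1): flips 1 -> legal
(3,5): flips 2 -> legal
(4,0): no bracket -> illegal
(4,5): flips 1 -> legal
(5,0): flips 1 -> legal
(5,1): flips 2 -> legal
(5,4): flips 4 -> legal
(5,5): flips 1 -> legal
(6,0): no bracket -> illegal
(6,2): flips 2 -> legal
(6,3): no bracket -> illegal
(7,0): no bracket -> illegal
(7,1): no bracket -> illegal
(7,2): no bracket -> illegal
B mobility = 11
-- W to move --
(0,3): no bracket -> illegal
(0,4): flips 1 -> legal
(0,5): flips 3 -> legal
(1,3): flips 2 -> legal
(1,5): no bracket -> illegal
(2,1): flips 1 -> legal
(2,2): flips 3 -> legal
(2,5): no bracket -> illegal
(3,1): flips 2 -> legal
(5,4): flips 1 -> legal
(6,2): flips 1 -> legal
(6,3): flips 1 -> legal
(6,4): flips 1 -> legal
W mobility = 10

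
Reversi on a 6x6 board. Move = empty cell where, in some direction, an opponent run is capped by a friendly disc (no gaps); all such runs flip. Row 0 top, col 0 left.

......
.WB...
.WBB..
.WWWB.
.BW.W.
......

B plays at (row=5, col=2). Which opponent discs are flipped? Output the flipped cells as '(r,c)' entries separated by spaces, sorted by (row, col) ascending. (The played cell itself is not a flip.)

Dir NW: first cell 'B' (not opp) -> no flip
Dir N: opp run (4,2) (3,2) capped by B -> flip
Dir NE: first cell '.' (not opp) -> no flip
Dir W: first cell '.' (not opp) -> no flip
Dir E: first cell '.' (not opp) -> no flip
Dir SW: edge -> no flip
Dir S: edge -> no flip
Dir SE: edge -> no flip

Answer: (3,2) (4,2)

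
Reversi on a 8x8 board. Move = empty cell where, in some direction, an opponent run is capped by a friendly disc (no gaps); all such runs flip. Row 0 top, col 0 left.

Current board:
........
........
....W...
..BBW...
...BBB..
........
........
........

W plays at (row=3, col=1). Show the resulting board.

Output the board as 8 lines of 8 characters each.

Answer: ........
........
....W...
.WWWW...
...BBB..
........
........
........

Derivation:
Place W at (3,1); scan 8 dirs for brackets.
Dir NW: first cell '.' (not opp) -> no flip
Dir N: first cell '.' (not opp) -> no flip
Dir NE: first cell '.' (not opp) -> no flip
Dir W: first cell '.' (not opp) -> no flip
Dir E: opp run (3,2) (3,3) capped by W -> flip
Dir SW: first cell '.' (not opp) -> no flip
Dir S: first cell '.' (not opp) -> no flip
Dir SE: first cell '.' (not opp) -> no flip
All flips: (3,2) (3,3)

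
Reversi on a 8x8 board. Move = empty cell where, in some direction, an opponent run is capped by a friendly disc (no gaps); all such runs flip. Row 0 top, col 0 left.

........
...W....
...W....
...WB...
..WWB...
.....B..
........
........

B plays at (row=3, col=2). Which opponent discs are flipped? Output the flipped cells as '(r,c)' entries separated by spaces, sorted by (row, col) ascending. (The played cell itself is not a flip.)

Dir NW: first cell '.' (not opp) -> no flip
Dir N: first cell '.' (not opp) -> no flip
Dir NE: opp run (2,3), next='.' -> no flip
Dir W: first cell '.' (not opp) -> no flip
Dir E: opp run (3,3) capped by B -> flip
Dir SW: first cell '.' (not opp) -> no flip
Dir S: opp run (4,2), next='.' -> no flip
Dir SE: opp run (4,3), next='.' -> no flip

Answer: (3,3)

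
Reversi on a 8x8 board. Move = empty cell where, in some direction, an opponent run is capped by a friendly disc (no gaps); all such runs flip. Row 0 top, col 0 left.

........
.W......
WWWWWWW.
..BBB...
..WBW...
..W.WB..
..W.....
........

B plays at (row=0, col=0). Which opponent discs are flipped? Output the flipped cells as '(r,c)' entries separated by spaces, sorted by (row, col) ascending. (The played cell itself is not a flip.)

Dir NW: edge -> no flip
Dir N: edge -> no flip
Dir NE: edge -> no flip
Dir W: edge -> no flip
Dir E: first cell '.' (not opp) -> no flip
Dir SW: edge -> no flip
Dir S: first cell '.' (not opp) -> no flip
Dir SE: opp run (1,1) (2,2) capped by B -> flip

Answer: (1,1) (2,2)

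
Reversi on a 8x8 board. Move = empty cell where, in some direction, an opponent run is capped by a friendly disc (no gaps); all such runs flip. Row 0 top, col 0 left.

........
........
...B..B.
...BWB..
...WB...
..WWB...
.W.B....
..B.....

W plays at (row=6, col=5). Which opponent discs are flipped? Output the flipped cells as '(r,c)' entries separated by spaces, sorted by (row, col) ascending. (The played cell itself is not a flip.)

Dir NW: opp run (5,4) capped by W -> flip
Dir N: first cell '.' (not opp) -> no flip
Dir NE: first cell '.' (not opp) -> no flip
Dir W: first cell '.' (not opp) -> no flip
Dir E: first cell '.' (not opp) -> no flip
Dir SW: first cell '.' (not opp) -> no flip
Dir S: first cell '.' (not opp) -> no flip
Dir SE: first cell '.' (not opp) -> no flip

Answer: (5,4)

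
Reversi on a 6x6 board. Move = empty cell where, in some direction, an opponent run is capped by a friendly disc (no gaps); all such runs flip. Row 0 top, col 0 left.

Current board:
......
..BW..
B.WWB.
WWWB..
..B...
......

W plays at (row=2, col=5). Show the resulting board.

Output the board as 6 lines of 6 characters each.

Place W at (2,5); scan 8 dirs for brackets.
Dir NW: first cell '.' (not opp) -> no flip
Dir N: first cell '.' (not opp) -> no flip
Dir NE: edge -> no flip
Dir W: opp run (2,4) capped by W -> flip
Dir E: edge -> no flip
Dir SW: first cell '.' (not opp) -> no flip
Dir S: first cell '.' (not opp) -> no flip
Dir SE: edge -> no flip
All flips: (2,4)

Answer: ......
..BW..
B.WWWW
WWWB..
..B...
......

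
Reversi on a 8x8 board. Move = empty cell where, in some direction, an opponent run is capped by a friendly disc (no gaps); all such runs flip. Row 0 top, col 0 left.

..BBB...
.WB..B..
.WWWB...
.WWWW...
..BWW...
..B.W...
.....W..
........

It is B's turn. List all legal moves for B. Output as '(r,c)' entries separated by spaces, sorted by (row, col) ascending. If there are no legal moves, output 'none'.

(0,0): no bracket -> illegal
(0,1): no bracket -> illegal
(1,0): flips 1 -> legal
(1,3): no bracket -> illegal
(1,4): no bracket -> illegal
(2,0): flips 5 -> legal
(2,5): flips 2 -> legal
(3,0): flips 1 -> legal
(3,5): no bracket -> illegal
(4,0): no bracket -> illegal
(4,1): no bracket -> illegal
(4,5): flips 4 -> legal
(5,3): no bracket -> illegal
(5,5): no bracket -> illegal
(5,6): no bracket -> illegal
(6,3): no bracket -> illegal
(6,4): flips 3 -> legal
(6,6): no bracket -> illegal
(7,4): no bracket -> illegal
(7,5): no bracket -> illegal
(7,6): no bracket -> illegal

Answer: (1,0) (2,0) (2,5) (3,0) (4,5) (6,4)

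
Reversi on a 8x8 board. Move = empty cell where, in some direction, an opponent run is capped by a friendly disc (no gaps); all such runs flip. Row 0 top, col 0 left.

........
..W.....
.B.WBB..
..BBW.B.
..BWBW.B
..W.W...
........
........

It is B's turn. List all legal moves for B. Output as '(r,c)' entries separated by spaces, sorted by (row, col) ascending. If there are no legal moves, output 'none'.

Answer: (0,3) (1,3) (1,4) (2,2) (3,5) (4,6) (5,3) (6,1) (6,2) (6,3) (6,4) (6,5)

Derivation:
(0,1): no bracket -> illegal
(0,2): no bracket -> illegal
(0,3): flips 1 -> legal
(1,1): no bracket -> illegal
(1,3): flips 1 -> legal
(1,4): flips 1 -> legal
(2,2): flips 1 -> legal
(3,5): flips 1 -> legal
(4,1): no bracket -> illegal
(4,6): flips 1 -> legal
(5,1): no bracket -> illegal
(5,3): flips 1 -> legal
(5,5): no bracket -> illegal
(5,6): no bracket -> illegal
(6,1): flips 3 -> legal
(6,2): flips 1 -> legal
(6,3): flips 2 -> legal
(6,4): flips 1 -> legal
(6,5): flips 2 -> legal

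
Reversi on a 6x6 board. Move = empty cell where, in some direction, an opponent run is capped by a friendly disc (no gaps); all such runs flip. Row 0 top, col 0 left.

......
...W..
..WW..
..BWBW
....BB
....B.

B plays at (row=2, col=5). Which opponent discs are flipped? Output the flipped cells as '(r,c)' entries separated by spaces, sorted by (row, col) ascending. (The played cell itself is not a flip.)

Dir NW: first cell '.' (not opp) -> no flip
Dir N: first cell '.' (not opp) -> no flip
Dir NE: edge -> no flip
Dir W: first cell '.' (not opp) -> no flip
Dir E: edge -> no flip
Dir SW: first cell 'B' (not opp) -> no flip
Dir S: opp run (3,5) capped by B -> flip
Dir SE: edge -> no flip

Answer: (3,5)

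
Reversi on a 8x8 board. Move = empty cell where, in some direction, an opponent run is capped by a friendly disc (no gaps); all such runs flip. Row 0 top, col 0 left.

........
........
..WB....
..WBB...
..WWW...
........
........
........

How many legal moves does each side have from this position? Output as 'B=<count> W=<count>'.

-- B to move --
(1,1): flips 1 -> legal
(1,2): no bracket -> illegal
(1,3): no bracket -> illegal
(2,1): flips 1 -> legal
(3,1): flips 1 -> legal
(3,5): no bracket -> illegal
(4,1): flips 1 -> legal
(4,5): no bracket -> illegal
(5,1): flips 1 -> legal
(5,2): flips 1 -> legal
(5,3): flips 1 -> legal
(5,4): flips 1 -> legal
(5,5): flips 1 -> legal
B mobility = 9
-- W to move --
(1,2): no bracket -> illegal
(1,3): flips 2 -> legal
(1,4): flips 1 -> legal
(2,4): flips 3 -> legal
(2,5): flips 1 -> legal
(3,5): flips 2 -> legal
(4,5): no bracket -> illegal
W mobility = 5

Answer: B=9 W=5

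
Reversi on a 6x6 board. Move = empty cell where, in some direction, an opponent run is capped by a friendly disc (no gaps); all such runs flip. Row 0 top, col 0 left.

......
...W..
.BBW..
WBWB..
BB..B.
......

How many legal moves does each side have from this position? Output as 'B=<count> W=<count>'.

-- B to move --
(0,2): no bracket -> illegal
(0,3): flips 2 -> legal
(0,4): flips 1 -> legal
(1,2): no bracket -> illegal
(1,4): flips 2 -> legal
(2,0): flips 1 -> legal
(2,4): flips 1 -> legal
(3,4): no bracket -> illegal
(4,2): flips 1 -> legal
(4,3): flips 1 -> legal
B mobility = 7
-- W to move --
(1,0): flips 1 -> legal
(1,1): no bracket -> illegal
(1,2): flips 2 -> legal
(2,0): flips 2 -> legal
(2,4): no bracket -> illegal
(3,4): flips 1 -> legal
(3,5): no bracket -> illegal
(4,2): no bracket -> illegal
(4,3): flips 1 -> legal
(4,5): no bracket -> illegal
(5,0): flips 2 -> legal
(5,1): no bracket -> illegal
(5,2): flips 1 -> legal
(5,3): no bracket -> illegal
(5,4): no bracket -> illegal
(5,5): no bracket -> illegal
W mobility = 7

Answer: B=7 W=7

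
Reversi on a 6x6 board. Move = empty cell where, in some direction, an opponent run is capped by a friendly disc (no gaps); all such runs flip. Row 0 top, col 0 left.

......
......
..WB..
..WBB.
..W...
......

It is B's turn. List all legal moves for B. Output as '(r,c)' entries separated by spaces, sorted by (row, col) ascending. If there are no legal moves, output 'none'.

(1,1): flips 1 -> legal
(1,2): no bracket -> illegal
(1,3): no bracket -> illegal
(2,1): flips 1 -> legal
(3,1): flips 1 -> legal
(4,1): flips 1 -> legal
(4,3): no bracket -> illegal
(5,1): flips 1 -> legal
(5,2): no bracket -> illegal
(5,3): no bracket -> illegal

Answer: (1,1) (2,1) (3,1) (4,1) (5,1)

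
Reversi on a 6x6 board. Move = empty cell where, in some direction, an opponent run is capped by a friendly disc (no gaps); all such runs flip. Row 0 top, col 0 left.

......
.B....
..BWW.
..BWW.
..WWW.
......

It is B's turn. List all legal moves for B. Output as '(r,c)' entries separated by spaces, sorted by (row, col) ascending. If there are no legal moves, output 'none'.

Answer: (1,4) (2,5) (3,5) (5,2) (5,4) (5,5)

Derivation:
(1,2): no bracket -> illegal
(1,3): no bracket -> illegal
(1,4): flips 1 -> legal
(1,5): no bracket -> illegal
(2,5): flips 2 -> legal
(3,1): no bracket -> illegal
(3,5): flips 2 -> legal
(4,1): no bracket -> illegal
(4,5): no bracket -> illegal
(5,1): no bracket -> illegal
(5,2): flips 1 -> legal
(5,3): no bracket -> illegal
(5,4): flips 1 -> legal
(5,5): flips 2 -> legal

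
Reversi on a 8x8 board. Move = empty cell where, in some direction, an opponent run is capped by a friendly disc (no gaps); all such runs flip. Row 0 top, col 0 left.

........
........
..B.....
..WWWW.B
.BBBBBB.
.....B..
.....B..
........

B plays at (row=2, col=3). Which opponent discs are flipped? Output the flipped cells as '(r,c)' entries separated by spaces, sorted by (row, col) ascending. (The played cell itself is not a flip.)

Answer: (3,2) (3,3) (3,4)

Derivation:
Dir NW: first cell '.' (not opp) -> no flip
Dir N: first cell '.' (not opp) -> no flip
Dir NE: first cell '.' (not opp) -> no flip
Dir W: first cell 'B' (not opp) -> no flip
Dir E: first cell '.' (not opp) -> no flip
Dir SW: opp run (3,2) capped by B -> flip
Dir S: opp run (3,3) capped by B -> flip
Dir SE: opp run (3,4) capped by B -> flip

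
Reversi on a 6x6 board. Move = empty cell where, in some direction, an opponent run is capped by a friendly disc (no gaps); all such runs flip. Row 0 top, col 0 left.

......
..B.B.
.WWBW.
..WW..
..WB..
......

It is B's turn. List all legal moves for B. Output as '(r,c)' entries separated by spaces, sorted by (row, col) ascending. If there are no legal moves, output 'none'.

Answer: (1,0) (2,0) (2,5) (3,0) (3,4) (4,1) (5,2)

Derivation:
(1,0): flips 2 -> legal
(1,1): no bracket -> illegal
(1,3): no bracket -> illegal
(1,5): no bracket -> illegal
(2,0): flips 2 -> legal
(2,5): flips 1 -> legal
(3,0): flips 1 -> legal
(3,1): no bracket -> illegal
(3,4): flips 1 -> legal
(3,5): no bracket -> illegal
(4,1): flips 2 -> legal
(4,4): no bracket -> illegal
(5,1): no bracket -> illegal
(5,2): flips 3 -> legal
(5,3): no bracket -> illegal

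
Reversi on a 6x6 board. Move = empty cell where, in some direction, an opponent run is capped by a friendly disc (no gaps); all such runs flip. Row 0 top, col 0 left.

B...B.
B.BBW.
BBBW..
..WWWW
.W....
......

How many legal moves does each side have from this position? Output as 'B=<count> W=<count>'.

-- B to move --
(0,3): no bracket -> illegal
(0,5): no bracket -> illegal
(1,5): flips 1 -> legal
(2,4): flips 2 -> legal
(2,5): no bracket -> illegal
(3,0): no bracket -> illegal
(3,1): no bracket -> illegal
(4,0): no bracket -> illegal
(4,2): flips 1 -> legal
(4,3): flips 3 -> legal
(4,4): flips 1 -> legal
(4,5): flips 2 -> legal
(5,0): no bracket -> illegal
(5,1): no bracket -> illegal
(5,2): no bracket -> illegal
B mobility = 6
-- W to move --
(0,1): flips 1 -> legal
(0,2): flips 2 -> legal
(0,3): flips 1 -> legal
(0,5): no bracket -> illegal
(1,1): flips 3 -> legal
(1,5): no bracket -> illegal
(2,4): no bracket -> illegal
(3,0): no bracket -> illegal
(3,1): no bracket -> illegal
W mobility = 4

Answer: B=6 W=4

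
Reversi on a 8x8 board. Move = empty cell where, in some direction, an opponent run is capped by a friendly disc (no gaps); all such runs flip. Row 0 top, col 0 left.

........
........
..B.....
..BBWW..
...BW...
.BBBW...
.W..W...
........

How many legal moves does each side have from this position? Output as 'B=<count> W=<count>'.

Answer: B=9 W=7

Derivation:
-- B to move --
(2,3): no bracket -> illegal
(2,4): no bracket -> illegal
(2,5): flips 1 -> legal
(2,6): flips 2 -> legal
(3,6): flips 2 -> legal
(4,5): flips 1 -> legal
(4,6): no bracket -> illegal
(5,0): no bracket -> illegal
(5,5): flips 2 -> legal
(6,0): no bracket -> illegal
(6,2): no bracket -> illegal
(6,3): no bracket -> illegal
(6,5): flips 1 -> legal
(7,0): flips 1 -> legal
(7,1): flips 1 -> legal
(7,2): no bracket -> illegal
(7,3): no bracket -> illegal
(7,4): no bracket -> illegal
(7,5): flips 1 -> legal
B mobility = 9
-- W to move --
(1,1): flips 2 -> legal
(1,2): no bracket -> illegal
(1,3): no bracket -> illegal
(2,1): flips 2 -> legal
(2,3): no bracket -> illegal
(2,4): no bracket -> illegal
(3,1): flips 2 -> legal
(4,0): no bracket -> illegal
(4,1): flips 1 -> legal
(4,2): flips 2 -> legal
(5,0): flips 3 -> legal
(6,0): no bracket -> illegal
(6,2): flips 1 -> legal
(6,3): no bracket -> illegal
W mobility = 7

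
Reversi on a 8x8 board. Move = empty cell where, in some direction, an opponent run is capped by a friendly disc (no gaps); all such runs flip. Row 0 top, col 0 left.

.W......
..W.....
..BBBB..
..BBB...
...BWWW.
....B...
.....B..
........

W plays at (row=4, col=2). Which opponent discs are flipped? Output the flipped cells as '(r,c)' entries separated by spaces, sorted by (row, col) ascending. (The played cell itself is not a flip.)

Answer: (2,2) (3,2) (4,3)

Derivation:
Dir NW: first cell '.' (not opp) -> no flip
Dir N: opp run (3,2) (2,2) capped by W -> flip
Dir NE: opp run (3,3) (2,4), next='.' -> no flip
Dir W: first cell '.' (not opp) -> no flip
Dir E: opp run (4,3) capped by W -> flip
Dir SW: first cell '.' (not opp) -> no flip
Dir S: first cell '.' (not opp) -> no flip
Dir SE: first cell '.' (not opp) -> no flip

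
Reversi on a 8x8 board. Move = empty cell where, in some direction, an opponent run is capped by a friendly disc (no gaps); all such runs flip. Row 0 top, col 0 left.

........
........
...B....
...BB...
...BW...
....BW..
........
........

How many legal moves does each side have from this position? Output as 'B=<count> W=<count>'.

Answer: B=3 W=5

Derivation:
-- B to move --
(3,5): no bracket -> illegal
(4,5): flips 1 -> legal
(4,6): no bracket -> illegal
(5,3): no bracket -> illegal
(5,6): flips 1 -> legal
(6,4): no bracket -> illegal
(6,5): no bracket -> illegal
(6,6): flips 2 -> legal
B mobility = 3
-- W to move --
(1,2): no bracket -> illegal
(1,3): no bracket -> illegal
(1,4): no bracket -> illegal
(2,2): flips 1 -> legal
(2,4): flips 1 -> legal
(2,5): no bracket -> illegal
(3,2): no bracket -> illegal
(3,5): no bracket -> illegal
(4,2): flips 1 -> legal
(4,5): no bracket -> illegal
(5,2): no bracket -> illegal
(5,3): flips 1 -> legal
(6,3): no bracket -> illegal
(6,4): flips 1 -> legal
(6,5): no bracket -> illegal
W mobility = 5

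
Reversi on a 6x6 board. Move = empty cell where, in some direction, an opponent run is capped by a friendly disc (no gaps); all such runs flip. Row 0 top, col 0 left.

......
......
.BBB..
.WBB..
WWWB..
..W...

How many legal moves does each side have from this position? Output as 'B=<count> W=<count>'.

-- B to move --
(2,0): no bracket -> illegal
(3,0): flips 1 -> legal
(5,0): flips 1 -> legal
(5,1): flips 3 -> legal
(5,3): no bracket -> illegal
B mobility = 3
-- W to move --
(1,0): no bracket -> illegal
(1,1): flips 1 -> legal
(1,2): flips 2 -> legal
(1,3): flips 1 -> legal
(1,4): flips 2 -> legal
(2,0): no bracket -> illegal
(2,4): flips 1 -> legal
(3,0): no bracket -> illegal
(3,4): flips 3 -> legal
(4,4): flips 1 -> legal
(5,3): no bracket -> illegal
(5,4): no bracket -> illegal
W mobility = 7

Answer: B=3 W=7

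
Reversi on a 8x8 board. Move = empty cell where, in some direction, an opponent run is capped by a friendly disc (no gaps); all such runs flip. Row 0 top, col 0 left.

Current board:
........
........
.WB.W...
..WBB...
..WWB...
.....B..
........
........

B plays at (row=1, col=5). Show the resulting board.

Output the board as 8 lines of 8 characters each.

Place B at (1,5); scan 8 dirs for brackets.
Dir NW: first cell '.' (not opp) -> no flip
Dir N: first cell '.' (not opp) -> no flip
Dir NE: first cell '.' (not opp) -> no flip
Dir W: first cell '.' (not opp) -> no flip
Dir E: first cell '.' (not opp) -> no flip
Dir SW: opp run (2,4) capped by B -> flip
Dir S: first cell '.' (not opp) -> no flip
Dir SE: first cell '.' (not opp) -> no flip
All flips: (2,4)

Answer: ........
.....B..
.WB.B...
..WBB...
..WWB...
.....B..
........
........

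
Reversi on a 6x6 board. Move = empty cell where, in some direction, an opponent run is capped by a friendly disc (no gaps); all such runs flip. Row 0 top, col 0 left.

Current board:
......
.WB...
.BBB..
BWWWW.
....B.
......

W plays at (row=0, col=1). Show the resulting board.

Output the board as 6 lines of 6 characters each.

Place W at (0,1); scan 8 dirs for brackets.
Dir NW: edge -> no flip
Dir N: edge -> no flip
Dir NE: edge -> no flip
Dir W: first cell '.' (not opp) -> no flip
Dir E: first cell '.' (not opp) -> no flip
Dir SW: first cell '.' (not opp) -> no flip
Dir S: first cell 'W' (not opp) -> no flip
Dir SE: opp run (1,2) (2,3) capped by W -> flip
All flips: (1,2) (2,3)

Answer: .W....
.WW...
.BBW..
BWWWW.
....B.
......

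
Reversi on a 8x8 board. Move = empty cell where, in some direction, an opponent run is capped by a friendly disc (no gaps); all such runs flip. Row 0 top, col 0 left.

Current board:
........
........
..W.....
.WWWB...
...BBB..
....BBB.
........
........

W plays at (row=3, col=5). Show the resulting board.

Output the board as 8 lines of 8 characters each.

Place W at (3,5); scan 8 dirs for brackets.
Dir NW: first cell '.' (not opp) -> no flip
Dir N: first cell '.' (not opp) -> no flip
Dir NE: first cell '.' (not opp) -> no flip
Dir W: opp run (3,4) capped by W -> flip
Dir E: first cell '.' (not opp) -> no flip
Dir SW: opp run (4,4), next='.' -> no flip
Dir S: opp run (4,5) (5,5), next='.' -> no flip
Dir SE: first cell '.' (not opp) -> no flip
All flips: (3,4)

Answer: ........
........
..W.....
.WWWWW..
...BBB..
....BBB.
........
........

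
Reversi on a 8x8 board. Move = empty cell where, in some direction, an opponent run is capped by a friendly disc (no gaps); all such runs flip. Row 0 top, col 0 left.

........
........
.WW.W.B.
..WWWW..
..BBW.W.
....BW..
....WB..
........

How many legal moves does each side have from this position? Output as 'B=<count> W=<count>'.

Answer: B=11 W=8

Derivation:
-- B to move --
(1,0): flips 2 -> legal
(1,1): no bracket -> illegal
(1,2): flips 2 -> legal
(1,3): no bracket -> illegal
(1,4): flips 3 -> legal
(1,5): flips 2 -> legal
(2,0): no bracket -> illegal
(2,3): flips 1 -> legal
(2,5): flips 1 -> legal
(3,0): no bracket -> illegal
(3,1): no bracket -> illegal
(3,6): no bracket -> illegal
(3,7): no bracket -> illegal
(4,1): no bracket -> illegal
(4,5): flips 2 -> legal
(4,7): no bracket -> illegal
(5,3): flips 2 -> legal
(5,6): flips 1 -> legal
(5,7): no bracket -> illegal
(6,3): flips 1 -> legal
(6,6): no bracket -> illegal
(7,3): no bracket -> illegal
(7,4): flips 1 -> legal
(7,5): no bracket -> illegal
B mobility = 11
-- W to move --
(1,5): no bracket -> illegal
(1,6): no bracket -> illegal
(1,7): flips 1 -> legal
(2,5): no bracket -> illegal
(2,7): no bracket -> illegal
(3,1): no bracket -> illegal
(3,6): no bracket -> illegal
(3,7): no bracket -> illegal
(4,1): flips 2 -> legal
(4,5): no bracket -> illegal
(5,1): flips 1 -> legal
(5,2): flips 2 -> legal
(5,3): flips 2 -> legal
(5,6): no bracket -> illegal
(6,3): no bracket -> illegal
(6,6): flips 1 -> legal
(7,4): no bracket -> illegal
(7,5): flips 1 -> legal
(7,6): flips 3 -> legal
W mobility = 8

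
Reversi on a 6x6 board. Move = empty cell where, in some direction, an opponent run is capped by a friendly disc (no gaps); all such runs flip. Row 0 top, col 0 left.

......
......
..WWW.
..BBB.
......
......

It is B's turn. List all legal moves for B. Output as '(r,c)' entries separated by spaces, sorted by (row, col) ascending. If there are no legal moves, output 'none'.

Answer: (1,1) (1,2) (1,3) (1,4) (1,5)

Derivation:
(1,1): flips 1 -> legal
(1,2): flips 2 -> legal
(1,3): flips 1 -> legal
(1,4): flips 2 -> legal
(1,5): flips 1 -> legal
(2,1): no bracket -> illegal
(2,5): no bracket -> illegal
(3,1): no bracket -> illegal
(3,5): no bracket -> illegal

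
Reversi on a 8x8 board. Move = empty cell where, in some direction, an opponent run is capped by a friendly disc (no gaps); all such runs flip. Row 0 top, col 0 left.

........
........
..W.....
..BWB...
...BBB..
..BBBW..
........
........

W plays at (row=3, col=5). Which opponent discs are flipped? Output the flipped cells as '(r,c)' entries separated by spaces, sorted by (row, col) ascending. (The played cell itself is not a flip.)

Answer: (3,4) (4,5)

Derivation:
Dir NW: first cell '.' (not opp) -> no flip
Dir N: first cell '.' (not opp) -> no flip
Dir NE: first cell '.' (not opp) -> no flip
Dir W: opp run (3,4) capped by W -> flip
Dir E: first cell '.' (not opp) -> no flip
Dir SW: opp run (4,4) (5,3), next='.' -> no flip
Dir S: opp run (4,5) capped by W -> flip
Dir SE: first cell '.' (not opp) -> no flip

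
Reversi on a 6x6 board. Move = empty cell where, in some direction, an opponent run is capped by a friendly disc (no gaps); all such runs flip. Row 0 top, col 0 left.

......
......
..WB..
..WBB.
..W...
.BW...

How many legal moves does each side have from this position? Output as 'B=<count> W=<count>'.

Answer: B=5 W=5

Derivation:
-- B to move --
(1,1): flips 1 -> legal
(1,2): no bracket -> illegal
(1,3): no bracket -> illegal
(2,1): flips 1 -> legal
(3,1): flips 1 -> legal
(4,1): flips 1 -> legal
(4,3): no bracket -> illegal
(5,3): flips 1 -> legal
B mobility = 5
-- W to move --
(1,2): no bracket -> illegal
(1,3): no bracket -> illegal
(1,4): flips 1 -> legal
(2,4): flips 2 -> legal
(2,5): no bracket -> illegal
(3,5): flips 2 -> legal
(4,0): no bracket -> illegal
(4,1): no bracket -> illegal
(4,3): no bracket -> illegal
(4,4): flips 1 -> legal
(4,5): no bracket -> illegal
(5,0): flips 1 -> legal
W mobility = 5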